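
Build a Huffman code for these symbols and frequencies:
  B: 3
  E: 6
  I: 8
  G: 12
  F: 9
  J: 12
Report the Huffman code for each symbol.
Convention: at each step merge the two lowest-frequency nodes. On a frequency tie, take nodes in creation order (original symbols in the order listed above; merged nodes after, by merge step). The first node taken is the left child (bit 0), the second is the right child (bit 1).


Huffman tree construction:
Step 1: Merge B(3) + E(6) = 9
Step 2: Merge I(8) + F(9) = 17
Step 3: Merge (B+E)(9) + G(12) = 21
Step 4: Merge J(12) + (I+F)(17) = 29
Step 5: Merge ((B+E)+G)(21) + (J+(I+F))(29) = 50
Read each symbol's code off the tree from the root (left child = 0, right child = 1).

Codes:
  B: 000 (length 3)
  E: 001 (length 3)
  I: 110 (length 3)
  G: 01 (length 2)
  F: 111 (length 3)
  J: 10 (length 2)
Average code length: 126/50 = 2.5200 bits/symbol


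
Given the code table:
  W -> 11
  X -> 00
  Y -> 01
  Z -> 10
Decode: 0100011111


Decoding:
01 -> Y
00 -> X
01 -> Y
11 -> W
11 -> W


Result: YXYWW


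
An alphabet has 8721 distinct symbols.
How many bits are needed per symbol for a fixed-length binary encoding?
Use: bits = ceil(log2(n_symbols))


log2(8721) = 13.0903
Bracket: 2^13 = 8192 < 8721 <= 2^14 = 16384
So ceil(log2(8721)) = 14

bits = ceil(log2(8721)) = ceil(13.0903) = 14 bits


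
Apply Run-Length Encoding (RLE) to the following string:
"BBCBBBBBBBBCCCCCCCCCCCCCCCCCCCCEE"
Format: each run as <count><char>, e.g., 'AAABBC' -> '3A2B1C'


Scanning runs left to right:
  i=0: run of 'B' x 2 -> '2B'
  i=2: run of 'C' x 1 -> '1C'
  i=3: run of 'B' x 8 -> '8B'
  i=11: run of 'C' x 20 -> '20C'
  i=31: run of 'E' x 2 -> '2E'

RLE = 2B1C8B20C2E


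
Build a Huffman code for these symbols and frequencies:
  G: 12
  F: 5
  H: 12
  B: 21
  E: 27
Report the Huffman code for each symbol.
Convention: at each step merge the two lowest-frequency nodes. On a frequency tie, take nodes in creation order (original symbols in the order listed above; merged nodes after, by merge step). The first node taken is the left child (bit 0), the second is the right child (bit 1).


Huffman tree construction:
Step 1: Merge F(5) + G(12) = 17
Step 2: Merge H(12) + (F+G)(17) = 29
Step 3: Merge B(21) + E(27) = 48
Step 4: Merge (H+(F+G))(29) + (B+E)(48) = 77
Read each symbol's code off the tree from the root (left child = 0, right child = 1).

Codes:
  G: 011 (length 3)
  F: 010 (length 3)
  H: 00 (length 2)
  B: 10 (length 2)
  E: 11 (length 2)
Average code length: 171/77 = 2.2208 bits/symbol


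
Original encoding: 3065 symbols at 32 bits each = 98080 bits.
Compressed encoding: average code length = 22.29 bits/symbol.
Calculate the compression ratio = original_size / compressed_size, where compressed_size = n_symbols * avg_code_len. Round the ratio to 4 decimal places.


original_size = n_symbols * orig_bits = 3065 * 32 = 98080 bits
compressed_size = n_symbols * avg_code_len = 3065 * 22.29 = 68318.85 bits
ratio = original_size / compressed_size = 98080 / 68318.85 = 1.4356

Compression ratio = 1.4356


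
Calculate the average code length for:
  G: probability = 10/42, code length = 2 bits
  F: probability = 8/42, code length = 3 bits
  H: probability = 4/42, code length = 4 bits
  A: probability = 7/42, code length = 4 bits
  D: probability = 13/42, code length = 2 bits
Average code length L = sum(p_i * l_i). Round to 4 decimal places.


Weighted contributions p_i * l_i:
  G: (10/42) * 2 = 20/42
  F: (8/42) * 3 = 24/42
  H: (4/42) * 4 = 16/42
  A: (7/42) * 4 = 28/42
  D: (13/42) * 2 = 26/42
Sum = (20 + 24 + 16 + 28 + 26)/42 = 114/42

L = 114/42 = 2.7143 bits/symbol


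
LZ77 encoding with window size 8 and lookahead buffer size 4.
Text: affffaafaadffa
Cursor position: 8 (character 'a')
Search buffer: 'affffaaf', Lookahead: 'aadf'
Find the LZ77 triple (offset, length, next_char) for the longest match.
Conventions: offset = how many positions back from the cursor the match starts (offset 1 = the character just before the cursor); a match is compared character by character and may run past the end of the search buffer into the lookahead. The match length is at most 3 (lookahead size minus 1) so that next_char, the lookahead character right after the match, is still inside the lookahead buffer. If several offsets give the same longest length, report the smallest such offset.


Try each offset into the search buffer:
  offset=1 (pos 7, char 'f'): match length 0
  offset=2 (pos 6, char 'a'): match length 1
  offset=3 (pos 5, char 'a'): match length 2
  offset=4 (pos 4, char 'f'): match length 0
  offset=5 (pos 3, char 'f'): match length 0
  offset=6 (pos 2, char 'f'): match length 0
  offset=7 (pos 1, char 'f'): match length 0
  offset=8 (pos 0, char 'a'): match length 1
Longest match has length 2 at offset 3.
next_char = character at position 8 + 2 = 10 -> 'd'

Best match: offset=3, length=2 (matching 'aa' starting at position 5)
LZ77 triple: (3, 2, 'd')


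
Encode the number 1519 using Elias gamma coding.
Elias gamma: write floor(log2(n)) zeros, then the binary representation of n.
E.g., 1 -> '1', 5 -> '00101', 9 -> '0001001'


num_bits = floor(log2(1519)) + 1 = 11
leading_zeros = num_bits - 1 = 10
binary(1519) = 10111101111

Elias gamma(1519) = '0000000000' + '10111101111' = 000000000010111101111 (21 bits)


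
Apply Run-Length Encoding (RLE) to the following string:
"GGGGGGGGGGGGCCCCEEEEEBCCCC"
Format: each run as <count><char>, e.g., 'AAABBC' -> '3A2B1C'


Scanning runs left to right:
  i=0: run of 'G' x 12 -> '12G'
  i=12: run of 'C' x 4 -> '4C'
  i=16: run of 'E' x 5 -> '5E'
  i=21: run of 'B' x 1 -> '1B'
  i=22: run of 'C' x 4 -> '4C'

RLE = 12G4C5E1B4C


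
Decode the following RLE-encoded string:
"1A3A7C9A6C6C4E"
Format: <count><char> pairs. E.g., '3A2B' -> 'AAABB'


Expanding each <count><char> pair:
  1A -> 'A'
  3A -> 'AAA'
  7C -> 'CCCCCCC'
  9A -> 'AAAAAAAAA'
  6C -> 'CCCCCC'
  6C -> 'CCCCCC'
  4E -> 'EEEE'

Decoded = AAAACCCCCCCAAAAAAAAACCCCCCCCCCCCEEEE


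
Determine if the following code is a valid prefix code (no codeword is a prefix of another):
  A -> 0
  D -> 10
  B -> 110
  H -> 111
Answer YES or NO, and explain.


Checking each pair (does one codeword prefix another?):
  A='0' vs D='10': no prefix
  A='0' vs B='110': no prefix
  A='0' vs H='111': no prefix
  D='10' vs A='0': no prefix
  D='10' vs B='110': no prefix
  D='10' vs H='111': no prefix
  B='110' vs A='0': no prefix
  B='110' vs D='10': no prefix
  B='110' vs H='111': no prefix
  H='111' vs A='0': no prefix
  H='111' vs D='10': no prefix
  H='111' vs B='110': no prefix
No violation found over all pairs.

YES -- this is a valid prefix code. No codeword is a prefix of any other codeword.


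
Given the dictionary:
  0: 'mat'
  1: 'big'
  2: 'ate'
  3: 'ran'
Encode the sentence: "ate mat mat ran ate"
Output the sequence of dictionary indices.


Look up each word in the dictionary:
  'ate' -> 2
  'mat' -> 0
  'mat' -> 0
  'ran' -> 3
  'ate' -> 2

Encoded: [2, 0, 0, 3, 2]


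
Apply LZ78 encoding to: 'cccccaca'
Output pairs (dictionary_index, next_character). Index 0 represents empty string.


LZ78 encoding steps:
Dictionary: {0: ''}
Step 1: w='' (idx 0), next='c' -> output (0, 'c'), add 'c' as idx 1
Step 2: w='c' (idx 1), next='c' -> output (1, 'c'), add 'cc' as idx 2
Step 3: w='cc' (idx 2), next='a' -> output (2, 'a'), add 'cca' as idx 3
Step 4: w='c' (idx 1), next='a' -> output (1, 'a'), add 'ca' as idx 4


Encoded: [(0, 'c'), (1, 'c'), (2, 'a'), (1, 'a')]


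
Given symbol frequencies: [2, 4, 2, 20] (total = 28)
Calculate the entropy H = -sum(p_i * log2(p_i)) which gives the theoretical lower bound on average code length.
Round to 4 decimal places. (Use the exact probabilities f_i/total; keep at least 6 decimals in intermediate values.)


Per-symbol terms -p_i * log2(p_i) with p_i = f_i/28:
  p = 2/28 = 0.071429: log2(p) = -3.807355, -p*log2(p) = 0.271954
  p = 4/28 = 0.142857: log2(p) = -2.807355, -p*log2(p) = 0.401051
  p = 2/28 = 0.071429: log2(p) = -3.807355, -p*log2(p) = 0.271954
  p = 20/28 = 0.714286: log2(p) = -0.485427, -p*log2(p) = 0.346733
H = 0.271954 + 0.401051 + 0.271954 + 0.346733 = 1.291692

H = 1.2917 bits/symbol


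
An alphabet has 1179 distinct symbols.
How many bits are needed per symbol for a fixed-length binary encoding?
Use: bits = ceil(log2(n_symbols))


log2(1179) = 10.2033
Bracket: 2^10 = 1024 < 1179 <= 2^11 = 2048
So ceil(log2(1179)) = 11

bits = ceil(log2(1179)) = ceil(10.2033) = 11 bits


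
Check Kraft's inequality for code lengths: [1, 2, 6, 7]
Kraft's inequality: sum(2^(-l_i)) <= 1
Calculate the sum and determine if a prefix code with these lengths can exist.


Sum = 2^(-1) + 2^(-2) + 2^(-6) + 2^(-7)
    = 0.5 + 0.25 + 0.015625 + 0.0078125
    = 99/128 = 0.7734375
Since 0.7734375 <= 1, Kraft's inequality IS satisfied.
A prefix code with these lengths CAN exist.

Kraft sum = 0.7734375. Satisfied.


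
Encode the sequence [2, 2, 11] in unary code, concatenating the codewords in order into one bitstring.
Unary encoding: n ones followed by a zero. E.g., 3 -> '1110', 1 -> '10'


Encode each number as n ones followed by a terminating 0:
  2 -> 110 (3 bits)
  2 -> 110 (3 bits)
  11 -> 111111111110 (12 bits)
Total length = 3 + 3 + 12 = 18 bits.

Unary([2, 2, 11]) = 110110111111111110 (18 bits)


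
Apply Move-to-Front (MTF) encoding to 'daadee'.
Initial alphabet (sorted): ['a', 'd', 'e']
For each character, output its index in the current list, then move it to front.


MTF encoding:
'd': index 1 in ['a', 'd', 'e'] -> ['d', 'a', 'e']
'a': index 1 in ['d', 'a', 'e'] -> ['a', 'd', 'e']
'a': index 0 in ['a', 'd', 'e'] -> ['a', 'd', 'e']
'd': index 1 in ['a', 'd', 'e'] -> ['d', 'a', 'e']
'e': index 2 in ['d', 'a', 'e'] -> ['e', 'd', 'a']
'e': index 0 in ['e', 'd', 'a'] -> ['e', 'd', 'a']


Output: [1, 1, 0, 1, 2, 0]


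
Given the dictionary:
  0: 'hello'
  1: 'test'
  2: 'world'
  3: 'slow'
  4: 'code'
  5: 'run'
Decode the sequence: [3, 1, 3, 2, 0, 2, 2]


Look up each index in the dictionary:
  3 -> 'slow'
  1 -> 'test'
  3 -> 'slow'
  2 -> 'world'
  0 -> 'hello'
  2 -> 'world'
  2 -> 'world'

Decoded: "slow test slow world hello world world"


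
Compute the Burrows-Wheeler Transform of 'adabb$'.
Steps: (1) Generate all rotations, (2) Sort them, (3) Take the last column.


Rotations (sorted):
  0: $adabb -> last char: b
  1: abb$ad -> last char: d
  2: adabb$ -> last char: $
  3: b$adab -> last char: b
  4: bb$ada -> last char: a
  5: dabb$a -> last char: a


BWT = bd$baa


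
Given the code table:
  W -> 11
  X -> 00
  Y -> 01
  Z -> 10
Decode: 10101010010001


Decoding:
10 -> Z
10 -> Z
10 -> Z
10 -> Z
01 -> Y
00 -> X
01 -> Y


Result: ZZZZYXY


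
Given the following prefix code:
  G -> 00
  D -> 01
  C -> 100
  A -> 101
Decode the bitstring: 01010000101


Decoding step by step:
Bits 01 -> D
Bits 01 -> D
Bits 00 -> G
Bits 00 -> G
Bits 101 -> A


Decoded message: DDGGA


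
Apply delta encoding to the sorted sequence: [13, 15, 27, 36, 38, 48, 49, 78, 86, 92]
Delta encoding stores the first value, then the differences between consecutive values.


First value: 13
Deltas:
  15 - 13 = 2
  27 - 15 = 12
  36 - 27 = 9
  38 - 36 = 2
  48 - 38 = 10
  49 - 48 = 1
  78 - 49 = 29
  86 - 78 = 8
  92 - 86 = 6


Delta encoded: [13, 2, 12, 9, 2, 10, 1, 29, 8, 6]


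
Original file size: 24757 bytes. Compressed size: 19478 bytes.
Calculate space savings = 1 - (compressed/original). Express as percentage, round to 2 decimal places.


ratio = compressed/original = 19478/24757 = 0.786767
savings = 1 - ratio = 1 - 0.786767 = 0.213233
as a percentage: 0.213233 * 100 = 21.32%

Space savings = 1 - 19478/24757 = 21.32%


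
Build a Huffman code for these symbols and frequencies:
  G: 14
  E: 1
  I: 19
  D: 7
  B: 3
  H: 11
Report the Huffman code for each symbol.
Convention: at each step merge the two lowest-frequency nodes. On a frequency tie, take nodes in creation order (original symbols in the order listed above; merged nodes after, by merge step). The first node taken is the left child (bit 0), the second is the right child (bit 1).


Huffman tree construction:
Step 1: Merge E(1) + B(3) = 4
Step 2: Merge (E+B)(4) + D(7) = 11
Step 3: Merge H(11) + ((E+B)+D)(11) = 22
Step 4: Merge G(14) + I(19) = 33
Step 5: Merge (H+((E+B)+D))(22) + (G+I)(33) = 55
Read each symbol's code off the tree from the root (left child = 0, right child = 1).

Codes:
  G: 10 (length 2)
  E: 0100 (length 4)
  I: 11 (length 2)
  D: 011 (length 3)
  B: 0101 (length 4)
  H: 00 (length 2)
Average code length: 125/55 = 2.2727 bits/symbol


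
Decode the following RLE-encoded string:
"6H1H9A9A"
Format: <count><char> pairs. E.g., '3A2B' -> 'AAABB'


Expanding each <count><char> pair:
  6H -> 'HHHHHH'
  1H -> 'H'
  9A -> 'AAAAAAAAA'
  9A -> 'AAAAAAAAA'

Decoded = HHHHHHHAAAAAAAAAAAAAAAAAA


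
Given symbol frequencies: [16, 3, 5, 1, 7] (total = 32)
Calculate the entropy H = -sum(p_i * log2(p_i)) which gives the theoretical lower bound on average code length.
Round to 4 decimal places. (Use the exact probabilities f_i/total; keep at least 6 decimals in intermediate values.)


Per-symbol terms -p_i * log2(p_i) with p_i = f_i/32:
  p = 16/32 = 0.500000: log2(p) = -1.000000, -p*log2(p) = 0.500000
  p = 3/32 = 0.093750: log2(p) = -3.415037, -p*log2(p) = 0.320160
  p = 5/32 = 0.156250: log2(p) = -2.678072, -p*log2(p) = 0.418449
  p = 1/32 = 0.031250: log2(p) = -5.000000, -p*log2(p) = 0.156250
  p = 7/32 = 0.218750: log2(p) = -2.192645, -p*log2(p) = 0.479641
H = 0.500000 + 0.320160 + 0.418449 + 0.156250 + 0.479641 = 1.874500

H = 1.8745 bits/symbol


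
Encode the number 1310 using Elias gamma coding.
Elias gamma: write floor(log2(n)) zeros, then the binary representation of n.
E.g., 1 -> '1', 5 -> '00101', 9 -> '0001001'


num_bits = floor(log2(1310)) + 1 = 11
leading_zeros = num_bits - 1 = 10
binary(1310) = 10100011110

Elias gamma(1310) = '0000000000' + '10100011110' = 000000000010100011110 (21 bits)


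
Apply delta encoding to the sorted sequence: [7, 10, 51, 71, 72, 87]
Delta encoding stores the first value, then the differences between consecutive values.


First value: 7
Deltas:
  10 - 7 = 3
  51 - 10 = 41
  71 - 51 = 20
  72 - 71 = 1
  87 - 72 = 15


Delta encoded: [7, 3, 41, 20, 1, 15]


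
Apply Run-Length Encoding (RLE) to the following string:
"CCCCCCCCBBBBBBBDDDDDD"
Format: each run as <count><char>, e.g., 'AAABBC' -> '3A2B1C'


Scanning runs left to right:
  i=0: run of 'C' x 8 -> '8C'
  i=8: run of 'B' x 7 -> '7B'
  i=15: run of 'D' x 6 -> '6D'

RLE = 8C7B6D


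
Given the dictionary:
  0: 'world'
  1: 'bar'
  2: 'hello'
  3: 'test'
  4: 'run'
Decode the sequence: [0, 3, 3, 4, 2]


Look up each index in the dictionary:
  0 -> 'world'
  3 -> 'test'
  3 -> 'test'
  4 -> 'run'
  2 -> 'hello'

Decoded: "world test test run hello"


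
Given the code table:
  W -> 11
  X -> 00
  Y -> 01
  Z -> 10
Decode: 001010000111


Decoding:
00 -> X
10 -> Z
10 -> Z
00 -> X
01 -> Y
11 -> W


Result: XZZXYW


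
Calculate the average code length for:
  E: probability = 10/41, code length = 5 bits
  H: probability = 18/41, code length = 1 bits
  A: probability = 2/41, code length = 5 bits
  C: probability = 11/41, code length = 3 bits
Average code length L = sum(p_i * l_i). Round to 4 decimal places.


Weighted contributions p_i * l_i:
  E: (10/41) * 5 = 50/41
  H: (18/41) * 1 = 18/41
  A: (2/41) * 5 = 10/41
  C: (11/41) * 3 = 33/41
Sum = (50 + 18 + 10 + 33)/41 = 111/41

L = 111/41 = 2.7073 bits/symbol


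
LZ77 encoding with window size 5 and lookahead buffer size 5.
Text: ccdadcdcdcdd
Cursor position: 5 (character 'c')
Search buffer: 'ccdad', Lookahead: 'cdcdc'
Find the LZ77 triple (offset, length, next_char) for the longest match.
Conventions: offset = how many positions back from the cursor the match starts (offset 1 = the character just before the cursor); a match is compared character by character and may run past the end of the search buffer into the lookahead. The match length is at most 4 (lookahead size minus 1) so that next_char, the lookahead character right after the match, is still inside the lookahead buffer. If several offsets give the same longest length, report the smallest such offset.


Try each offset into the search buffer:
  offset=1 (pos 4, char 'd'): match length 0
  offset=2 (pos 3, char 'a'): match length 0
  offset=3 (pos 2, char 'd'): match length 0
  offset=4 (pos 1, char 'c'): match length 2
  offset=5 (pos 0, char 'c'): match length 1
Longest match has length 2 at offset 4.
next_char = character at position 5 + 2 = 7 -> 'c'

Best match: offset=4, length=2 (matching 'cd' starting at position 1)
LZ77 triple: (4, 2, 'c')


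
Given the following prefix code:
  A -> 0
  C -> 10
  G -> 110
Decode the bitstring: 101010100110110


Decoding step by step:
Bits 10 -> C
Bits 10 -> C
Bits 10 -> C
Bits 10 -> C
Bits 0 -> A
Bits 110 -> G
Bits 110 -> G


Decoded message: CCCCAGG


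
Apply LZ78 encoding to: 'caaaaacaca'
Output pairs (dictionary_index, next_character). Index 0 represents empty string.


LZ78 encoding steps:
Dictionary: {0: ''}
Step 1: w='' (idx 0), next='c' -> output (0, 'c'), add 'c' as idx 1
Step 2: w='' (idx 0), next='a' -> output (0, 'a'), add 'a' as idx 2
Step 3: w='a' (idx 2), next='a' -> output (2, 'a'), add 'aa' as idx 3
Step 4: w='aa' (idx 3), next='c' -> output (3, 'c'), add 'aac' as idx 4
Step 5: w='a' (idx 2), next='c' -> output (2, 'c'), add 'ac' as idx 5
Step 6: w='a' (idx 2), end of input -> output (2, '')


Encoded: [(0, 'c'), (0, 'a'), (2, 'a'), (3, 'c'), (2, 'c'), (2, '')]


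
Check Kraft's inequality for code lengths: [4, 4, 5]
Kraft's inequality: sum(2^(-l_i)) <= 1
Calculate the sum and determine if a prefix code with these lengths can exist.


Sum = 2^(-4) + 2^(-4) + 2^(-5)
    = 0.0625 + 0.0625 + 0.03125
    = 5/32 = 0.15625
Since 0.15625 <= 1, Kraft's inequality IS satisfied.
A prefix code with these lengths CAN exist.

Kraft sum = 0.15625. Satisfied.


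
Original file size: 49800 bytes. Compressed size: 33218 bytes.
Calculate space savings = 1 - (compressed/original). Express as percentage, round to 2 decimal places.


ratio = compressed/original = 33218/49800 = 0.667028
savings = 1 - ratio = 1 - 0.667028 = 0.332972
as a percentage: 0.332972 * 100 = 33.3%

Space savings = 1 - 33218/49800 = 33.3%


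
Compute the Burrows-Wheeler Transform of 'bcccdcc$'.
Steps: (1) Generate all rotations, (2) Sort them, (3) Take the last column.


Rotations (sorted):
  0: $bcccdcc -> last char: c
  1: bcccdcc$ -> last char: $
  2: c$bcccdc -> last char: c
  3: cc$bcccd -> last char: d
  4: cccdcc$b -> last char: b
  5: ccdcc$bc -> last char: c
  6: cdcc$bcc -> last char: c
  7: dcc$bccc -> last char: c


BWT = c$cdbccc


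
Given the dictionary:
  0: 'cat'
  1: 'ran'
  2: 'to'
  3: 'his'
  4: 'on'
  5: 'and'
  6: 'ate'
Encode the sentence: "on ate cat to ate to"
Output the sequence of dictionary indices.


Look up each word in the dictionary:
  'on' -> 4
  'ate' -> 6
  'cat' -> 0
  'to' -> 2
  'ate' -> 6
  'to' -> 2

Encoded: [4, 6, 0, 2, 6, 2]


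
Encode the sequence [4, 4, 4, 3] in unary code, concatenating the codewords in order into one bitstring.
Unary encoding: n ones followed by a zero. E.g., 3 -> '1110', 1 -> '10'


Encode each number as n ones followed by a terminating 0:
  4 -> 11110 (5 bits)
  4 -> 11110 (5 bits)
  4 -> 11110 (5 bits)
  3 -> 1110 (4 bits)
Total length = 5 + 5 + 5 + 4 = 19 bits.

Unary([4, 4, 4, 3]) = 1111011110111101110 (19 bits)


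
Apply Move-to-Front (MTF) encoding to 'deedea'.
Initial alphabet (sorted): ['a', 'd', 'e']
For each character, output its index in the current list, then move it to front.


MTF encoding:
'd': index 1 in ['a', 'd', 'e'] -> ['d', 'a', 'e']
'e': index 2 in ['d', 'a', 'e'] -> ['e', 'd', 'a']
'e': index 0 in ['e', 'd', 'a'] -> ['e', 'd', 'a']
'd': index 1 in ['e', 'd', 'a'] -> ['d', 'e', 'a']
'e': index 1 in ['d', 'e', 'a'] -> ['e', 'd', 'a']
'a': index 2 in ['e', 'd', 'a'] -> ['a', 'e', 'd']


Output: [1, 2, 0, 1, 1, 2]


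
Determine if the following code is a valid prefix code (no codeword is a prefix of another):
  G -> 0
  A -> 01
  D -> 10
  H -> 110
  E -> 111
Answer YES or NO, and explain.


Checking each pair (does one codeword prefix another?):
  G='0' vs A='01': prefix -- VIOLATION

NO -- this is NOT a valid prefix code. G (0) is a prefix of A (01).


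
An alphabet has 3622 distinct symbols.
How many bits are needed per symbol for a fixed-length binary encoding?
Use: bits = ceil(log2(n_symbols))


log2(3622) = 11.8226
Bracket: 2^11 = 2048 < 3622 <= 2^12 = 4096
So ceil(log2(3622)) = 12

bits = ceil(log2(3622)) = ceil(11.8226) = 12 bits


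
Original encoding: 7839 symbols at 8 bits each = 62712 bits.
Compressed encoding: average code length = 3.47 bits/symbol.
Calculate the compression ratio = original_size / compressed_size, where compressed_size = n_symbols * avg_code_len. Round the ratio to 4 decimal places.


original_size = n_symbols * orig_bits = 7839 * 8 = 62712 bits
compressed_size = n_symbols * avg_code_len = 7839 * 3.47 = 27201.33 bits
ratio = original_size / compressed_size = 62712 / 27201.33 = 2.3055

Compression ratio = 2.3055


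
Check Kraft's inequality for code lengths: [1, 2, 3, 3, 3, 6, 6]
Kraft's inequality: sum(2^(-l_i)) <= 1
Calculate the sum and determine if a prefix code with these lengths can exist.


Sum = 2^(-1) + 2^(-2) + 2^(-3) + 2^(-3) + 2^(-3) + 2^(-6) + 2^(-6)
    = 0.5 + 0.25 + 0.125 + 0.125 + 0.125 + 0.015625 + 0.015625
    = 74/64 = 1.15625
Since 1.15625 > 1, Kraft's inequality is NOT satisfied.
A prefix code with these lengths CANNOT exist.

Kraft sum = 1.15625. Not satisfied.


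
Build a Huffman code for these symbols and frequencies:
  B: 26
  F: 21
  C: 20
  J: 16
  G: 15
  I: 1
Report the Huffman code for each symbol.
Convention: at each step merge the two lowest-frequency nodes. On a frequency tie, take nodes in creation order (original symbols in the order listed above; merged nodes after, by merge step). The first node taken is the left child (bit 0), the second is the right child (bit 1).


Huffman tree construction:
Step 1: Merge I(1) + G(15) = 16
Step 2: Merge J(16) + (I+G)(16) = 32
Step 3: Merge C(20) + F(21) = 41
Step 4: Merge B(26) + (J+(I+G))(32) = 58
Step 5: Merge (C+F)(41) + (B+(J+(I+G)))(58) = 99
Read each symbol's code off the tree from the root (left child = 0, right child = 1).

Codes:
  B: 10 (length 2)
  F: 01 (length 2)
  C: 00 (length 2)
  J: 110 (length 3)
  G: 1111 (length 4)
  I: 1110 (length 4)
Average code length: 246/99 = 2.4848 bits/symbol


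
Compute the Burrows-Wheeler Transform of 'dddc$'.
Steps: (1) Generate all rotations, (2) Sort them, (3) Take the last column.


Rotations (sorted):
  0: $dddc -> last char: c
  1: c$ddd -> last char: d
  2: dc$dd -> last char: d
  3: ddc$d -> last char: d
  4: dddc$ -> last char: $


BWT = cddd$


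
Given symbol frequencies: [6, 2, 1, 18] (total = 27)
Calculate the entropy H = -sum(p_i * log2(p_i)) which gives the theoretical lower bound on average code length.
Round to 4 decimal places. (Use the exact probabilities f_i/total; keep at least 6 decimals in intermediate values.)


Per-symbol terms -p_i * log2(p_i) with p_i = f_i/27:
  p = 6/27 = 0.222222: log2(p) = -2.169925, -p*log2(p) = 0.482206
  p = 2/27 = 0.074074: log2(p) = -3.754888, -p*log2(p) = 0.278140
  p = 1/27 = 0.037037: log2(p) = -4.754888, -p*log2(p) = 0.176107
  p = 18/27 = 0.666667: log2(p) = -0.584963, -p*log2(p) = 0.389975
H = 0.482206 + 0.278140 + 0.176107 + 0.389975 = 1.326428

H = 1.3264 bits/symbol


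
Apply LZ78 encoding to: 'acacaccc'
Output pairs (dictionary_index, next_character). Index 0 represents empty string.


LZ78 encoding steps:
Dictionary: {0: ''}
Step 1: w='' (idx 0), next='a' -> output (0, 'a'), add 'a' as idx 1
Step 2: w='' (idx 0), next='c' -> output (0, 'c'), add 'c' as idx 2
Step 3: w='a' (idx 1), next='c' -> output (1, 'c'), add 'ac' as idx 3
Step 4: w='ac' (idx 3), next='c' -> output (3, 'c'), add 'acc' as idx 4
Step 5: w='c' (idx 2), end of input -> output (2, '')


Encoded: [(0, 'a'), (0, 'c'), (1, 'c'), (3, 'c'), (2, '')]


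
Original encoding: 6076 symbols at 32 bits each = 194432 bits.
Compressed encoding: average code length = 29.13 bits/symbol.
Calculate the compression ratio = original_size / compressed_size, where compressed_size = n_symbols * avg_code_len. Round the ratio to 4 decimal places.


original_size = n_symbols * orig_bits = 6076 * 32 = 194432 bits
compressed_size = n_symbols * avg_code_len = 6076 * 29.13 = 176993.88 bits
ratio = original_size / compressed_size = 194432 / 176993.88 = 1.0985

Compression ratio = 1.0985


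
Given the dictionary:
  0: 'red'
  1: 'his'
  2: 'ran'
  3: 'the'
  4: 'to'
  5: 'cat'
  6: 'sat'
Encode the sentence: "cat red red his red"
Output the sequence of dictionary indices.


Look up each word in the dictionary:
  'cat' -> 5
  'red' -> 0
  'red' -> 0
  'his' -> 1
  'red' -> 0

Encoded: [5, 0, 0, 1, 0]


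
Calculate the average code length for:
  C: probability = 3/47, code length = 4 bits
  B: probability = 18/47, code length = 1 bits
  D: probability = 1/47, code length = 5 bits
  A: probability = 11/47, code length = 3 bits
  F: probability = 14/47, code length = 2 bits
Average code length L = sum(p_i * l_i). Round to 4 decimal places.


Weighted contributions p_i * l_i:
  C: (3/47) * 4 = 12/47
  B: (18/47) * 1 = 18/47
  D: (1/47) * 5 = 5/47
  A: (11/47) * 3 = 33/47
  F: (14/47) * 2 = 28/47
Sum = (12 + 18 + 5 + 33 + 28)/47 = 96/47

L = 96/47 = 2.0426 bits/symbol


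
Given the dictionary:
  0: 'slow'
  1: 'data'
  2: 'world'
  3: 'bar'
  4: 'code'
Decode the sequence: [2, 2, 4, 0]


Look up each index in the dictionary:
  2 -> 'world'
  2 -> 'world'
  4 -> 'code'
  0 -> 'slow'

Decoded: "world world code slow"


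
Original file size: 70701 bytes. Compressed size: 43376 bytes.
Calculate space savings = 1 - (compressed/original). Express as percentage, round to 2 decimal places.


ratio = compressed/original = 43376/70701 = 0.613513
savings = 1 - ratio = 1 - 0.613513 = 0.386487
as a percentage: 0.386487 * 100 = 38.65%

Space savings = 1 - 43376/70701 = 38.65%


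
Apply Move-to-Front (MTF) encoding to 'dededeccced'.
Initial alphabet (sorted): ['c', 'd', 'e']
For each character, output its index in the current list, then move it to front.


MTF encoding:
'd': index 1 in ['c', 'd', 'e'] -> ['d', 'c', 'e']
'e': index 2 in ['d', 'c', 'e'] -> ['e', 'd', 'c']
'd': index 1 in ['e', 'd', 'c'] -> ['d', 'e', 'c']
'e': index 1 in ['d', 'e', 'c'] -> ['e', 'd', 'c']
'd': index 1 in ['e', 'd', 'c'] -> ['d', 'e', 'c']
'e': index 1 in ['d', 'e', 'c'] -> ['e', 'd', 'c']
'c': index 2 in ['e', 'd', 'c'] -> ['c', 'e', 'd']
'c': index 0 in ['c', 'e', 'd'] -> ['c', 'e', 'd']
'c': index 0 in ['c', 'e', 'd'] -> ['c', 'e', 'd']
'e': index 1 in ['c', 'e', 'd'] -> ['e', 'c', 'd']
'd': index 2 in ['e', 'c', 'd'] -> ['d', 'e', 'c']


Output: [1, 2, 1, 1, 1, 1, 2, 0, 0, 1, 2]


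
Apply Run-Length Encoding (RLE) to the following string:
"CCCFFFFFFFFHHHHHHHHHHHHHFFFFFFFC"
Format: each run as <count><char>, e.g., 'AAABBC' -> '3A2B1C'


Scanning runs left to right:
  i=0: run of 'C' x 3 -> '3C'
  i=3: run of 'F' x 8 -> '8F'
  i=11: run of 'H' x 13 -> '13H'
  i=24: run of 'F' x 7 -> '7F'
  i=31: run of 'C' x 1 -> '1C'

RLE = 3C8F13H7F1C


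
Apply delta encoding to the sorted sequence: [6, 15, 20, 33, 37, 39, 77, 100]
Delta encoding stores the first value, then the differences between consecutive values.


First value: 6
Deltas:
  15 - 6 = 9
  20 - 15 = 5
  33 - 20 = 13
  37 - 33 = 4
  39 - 37 = 2
  77 - 39 = 38
  100 - 77 = 23


Delta encoded: [6, 9, 5, 13, 4, 2, 38, 23]


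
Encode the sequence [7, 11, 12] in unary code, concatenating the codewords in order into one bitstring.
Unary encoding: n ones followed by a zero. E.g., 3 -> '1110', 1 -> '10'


Encode each number as n ones followed by a terminating 0:
  7 -> 11111110 (8 bits)
  11 -> 111111111110 (12 bits)
  12 -> 1111111111110 (13 bits)
Total length = 8 + 12 + 13 = 33 bits.

Unary([7, 11, 12]) = 111111101111111111101111111111110 (33 bits)


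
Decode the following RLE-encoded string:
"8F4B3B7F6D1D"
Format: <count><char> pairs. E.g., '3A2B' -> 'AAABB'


Expanding each <count><char> pair:
  8F -> 'FFFFFFFF'
  4B -> 'BBBB'
  3B -> 'BBB'
  7F -> 'FFFFFFF'
  6D -> 'DDDDDD'
  1D -> 'D'

Decoded = FFFFFFFFBBBBBBBFFFFFFFDDDDDDD


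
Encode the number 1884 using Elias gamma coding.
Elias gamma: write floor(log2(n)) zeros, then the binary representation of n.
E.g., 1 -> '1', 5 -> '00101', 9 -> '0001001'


num_bits = floor(log2(1884)) + 1 = 11
leading_zeros = num_bits - 1 = 10
binary(1884) = 11101011100

Elias gamma(1884) = '0000000000' + '11101011100' = 000000000011101011100 (21 bits)


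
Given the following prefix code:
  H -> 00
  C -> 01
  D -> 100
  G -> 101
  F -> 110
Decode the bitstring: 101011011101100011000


Decoding step by step:
Bits 101 -> G
Bits 01 -> C
Bits 101 -> G
Bits 110 -> F
Bits 110 -> F
Bits 00 -> H
Bits 110 -> F
Bits 00 -> H


Decoded message: GCGFFHFH


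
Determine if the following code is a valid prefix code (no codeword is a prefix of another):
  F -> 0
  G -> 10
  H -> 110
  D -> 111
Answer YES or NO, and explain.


Checking each pair (does one codeword prefix another?):
  F='0' vs G='10': no prefix
  F='0' vs H='110': no prefix
  F='0' vs D='111': no prefix
  G='10' vs F='0': no prefix
  G='10' vs H='110': no prefix
  G='10' vs D='111': no prefix
  H='110' vs F='0': no prefix
  H='110' vs G='10': no prefix
  H='110' vs D='111': no prefix
  D='111' vs F='0': no prefix
  D='111' vs G='10': no prefix
  D='111' vs H='110': no prefix
No violation found over all pairs.

YES -- this is a valid prefix code. No codeword is a prefix of any other codeword.


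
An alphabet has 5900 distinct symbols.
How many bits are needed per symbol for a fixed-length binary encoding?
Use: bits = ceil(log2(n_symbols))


log2(5900) = 12.5265
Bracket: 2^12 = 4096 < 5900 <= 2^13 = 8192
So ceil(log2(5900)) = 13

bits = ceil(log2(5900)) = ceil(12.5265) = 13 bits


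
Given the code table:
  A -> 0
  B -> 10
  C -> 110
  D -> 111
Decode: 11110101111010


Decoding:
111 -> D
10 -> B
10 -> B
111 -> D
10 -> B
10 -> B


Result: DBBDBB


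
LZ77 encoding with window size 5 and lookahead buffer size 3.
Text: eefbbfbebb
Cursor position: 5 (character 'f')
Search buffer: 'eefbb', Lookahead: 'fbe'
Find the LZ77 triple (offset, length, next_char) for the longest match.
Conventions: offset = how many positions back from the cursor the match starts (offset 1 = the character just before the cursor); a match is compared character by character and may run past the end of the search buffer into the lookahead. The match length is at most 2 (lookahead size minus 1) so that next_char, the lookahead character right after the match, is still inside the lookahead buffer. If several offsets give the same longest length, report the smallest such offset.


Try each offset into the search buffer:
  offset=1 (pos 4, char 'b'): match length 0
  offset=2 (pos 3, char 'b'): match length 0
  offset=3 (pos 2, char 'f'): match length 2
  offset=4 (pos 1, char 'e'): match length 0
  offset=5 (pos 0, char 'e'): match length 0
Longest match has length 2 at offset 3.
next_char = character at position 5 + 2 = 7 -> 'e'

Best match: offset=3, length=2 (matching 'fb' starting at position 2)
LZ77 triple: (3, 2, 'e')


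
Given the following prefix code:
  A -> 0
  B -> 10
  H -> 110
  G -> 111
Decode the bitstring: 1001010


Decoding step by step:
Bits 10 -> B
Bits 0 -> A
Bits 10 -> B
Bits 10 -> B


Decoded message: BABB


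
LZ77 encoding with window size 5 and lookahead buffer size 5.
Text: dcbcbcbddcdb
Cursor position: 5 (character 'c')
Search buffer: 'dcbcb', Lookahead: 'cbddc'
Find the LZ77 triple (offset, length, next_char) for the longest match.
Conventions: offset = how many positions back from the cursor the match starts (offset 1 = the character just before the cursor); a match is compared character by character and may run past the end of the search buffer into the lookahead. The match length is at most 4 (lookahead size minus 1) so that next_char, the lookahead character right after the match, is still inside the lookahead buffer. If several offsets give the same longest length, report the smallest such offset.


Try each offset into the search buffer:
  offset=1 (pos 4, char 'b'): match length 0
  offset=2 (pos 3, char 'c'): match length 2
  offset=3 (pos 2, char 'b'): match length 0
  offset=4 (pos 1, char 'c'): match length 2
  offset=5 (pos 0, char 'd'): match length 0
Longest match has length 2, found at offsets 2, 4; take the smallest, offset 2.
next_char = character at position 5 + 2 = 7 -> 'd'

Best match: offset=2, length=2 (matching 'cb' starting at position 3)
LZ77 triple: (2, 2, 'd')


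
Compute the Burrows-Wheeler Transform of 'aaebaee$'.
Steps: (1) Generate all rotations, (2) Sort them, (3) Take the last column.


Rotations (sorted):
  0: $aaebaee -> last char: e
  1: aaebaee$ -> last char: $
  2: aebaee$a -> last char: a
  3: aee$aaeb -> last char: b
  4: baee$aae -> last char: e
  5: e$aaebae -> last char: e
  6: ebaee$aa -> last char: a
  7: ee$aaeba -> last char: a


BWT = e$abeeaa


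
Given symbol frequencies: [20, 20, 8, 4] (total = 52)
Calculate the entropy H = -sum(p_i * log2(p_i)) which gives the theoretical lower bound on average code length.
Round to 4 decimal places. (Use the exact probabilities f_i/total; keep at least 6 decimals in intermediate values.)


Per-symbol terms -p_i * log2(p_i) with p_i = f_i/52:
  p = 20/52 = 0.384615: log2(p) = -1.378512, -p*log2(p) = 0.530197
  p = 20/52 = 0.384615: log2(p) = -1.378512, -p*log2(p) = 0.530197
  p = 8/52 = 0.153846: log2(p) = -2.700440, -p*log2(p) = 0.415452
  p = 4/52 = 0.076923: log2(p) = -3.700440, -p*log2(p) = 0.284649
H = 0.530197 + 0.530197 + 0.415452 + 0.284649 = 1.760495

H = 1.7605 bits/symbol


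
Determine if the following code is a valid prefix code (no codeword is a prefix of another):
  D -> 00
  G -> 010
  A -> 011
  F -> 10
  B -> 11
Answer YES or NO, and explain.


Checking each pair (does one codeword prefix another?):
  D='00' vs G='010': no prefix
  D='00' vs A='011': no prefix
  D='00' vs F='10': no prefix
  D='00' vs B='11': no prefix
  G='010' vs D='00': no prefix
  G='010' vs A='011': no prefix
  G='010' vs F='10': no prefix
  G='010' vs B='11': no prefix
  A='011' vs D='00': no prefix
  A='011' vs G='010': no prefix
  A='011' vs F='10': no prefix
  A='011' vs B='11': no prefix
  F='10' vs D='00': no prefix
  F='10' vs G='010': no prefix
  F='10' vs A='011': no prefix
  F='10' vs B='11': no prefix
  B='11' vs D='00': no prefix
  B='11' vs G='010': no prefix
  B='11' vs A='011': no prefix
  B='11' vs F='10': no prefix
No violation found over all pairs.

YES -- this is a valid prefix code. No codeword is a prefix of any other codeword.


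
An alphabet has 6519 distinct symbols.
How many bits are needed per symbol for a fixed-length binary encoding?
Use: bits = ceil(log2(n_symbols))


log2(6519) = 12.6704
Bracket: 2^12 = 4096 < 6519 <= 2^13 = 8192
So ceil(log2(6519)) = 13

bits = ceil(log2(6519)) = ceil(12.6704) = 13 bits


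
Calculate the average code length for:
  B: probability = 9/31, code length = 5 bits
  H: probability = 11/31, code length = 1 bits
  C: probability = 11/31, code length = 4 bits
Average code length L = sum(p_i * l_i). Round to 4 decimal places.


Weighted contributions p_i * l_i:
  B: (9/31) * 5 = 45/31
  H: (11/31) * 1 = 11/31
  C: (11/31) * 4 = 44/31
Sum = (45 + 11 + 44)/31 = 100/31

L = 100/31 = 3.2258 bits/symbol


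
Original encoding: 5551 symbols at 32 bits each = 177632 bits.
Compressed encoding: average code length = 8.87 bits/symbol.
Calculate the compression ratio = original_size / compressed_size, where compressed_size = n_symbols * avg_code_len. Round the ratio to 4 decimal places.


original_size = n_symbols * orig_bits = 5551 * 32 = 177632 bits
compressed_size = n_symbols * avg_code_len = 5551 * 8.87 = 49237.37 bits
ratio = original_size / compressed_size = 177632 / 49237.37 = 3.6077

Compression ratio = 3.6077


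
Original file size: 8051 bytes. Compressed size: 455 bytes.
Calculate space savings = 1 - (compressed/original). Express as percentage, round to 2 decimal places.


ratio = compressed/original = 455/8051 = 0.056515
savings = 1 - ratio = 1 - 0.056515 = 0.943485
as a percentage: 0.943485 * 100 = 94.35%

Space savings = 1 - 455/8051 = 94.35%


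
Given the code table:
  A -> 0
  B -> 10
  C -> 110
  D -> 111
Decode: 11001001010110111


Decoding:
110 -> C
0 -> A
10 -> B
0 -> A
10 -> B
10 -> B
110 -> C
111 -> D


Result: CABABBCD


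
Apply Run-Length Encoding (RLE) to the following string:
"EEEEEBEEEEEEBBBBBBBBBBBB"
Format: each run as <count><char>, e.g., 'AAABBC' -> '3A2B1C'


Scanning runs left to right:
  i=0: run of 'E' x 5 -> '5E'
  i=5: run of 'B' x 1 -> '1B'
  i=6: run of 'E' x 6 -> '6E'
  i=12: run of 'B' x 12 -> '12B'

RLE = 5E1B6E12B


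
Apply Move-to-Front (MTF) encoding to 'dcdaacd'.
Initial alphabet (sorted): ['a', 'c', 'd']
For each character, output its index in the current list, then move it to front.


MTF encoding:
'd': index 2 in ['a', 'c', 'd'] -> ['d', 'a', 'c']
'c': index 2 in ['d', 'a', 'c'] -> ['c', 'd', 'a']
'd': index 1 in ['c', 'd', 'a'] -> ['d', 'c', 'a']
'a': index 2 in ['d', 'c', 'a'] -> ['a', 'd', 'c']
'a': index 0 in ['a', 'd', 'c'] -> ['a', 'd', 'c']
'c': index 2 in ['a', 'd', 'c'] -> ['c', 'a', 'd']
'd': index 2 in ['c', 'a', 'd'] -> ['d', 'c', 'a']


Output: [2, 2, 1, 2, 0, 2, 2]


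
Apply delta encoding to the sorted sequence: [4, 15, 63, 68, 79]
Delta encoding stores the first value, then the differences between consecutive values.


First value: 4
Deltas:
  15 - 4 = 11
  63 - 15 = 48
  68 - 63 = 5
  79 - 68 = 11


Delta encoded: [4, 11, 48, 5, 11]


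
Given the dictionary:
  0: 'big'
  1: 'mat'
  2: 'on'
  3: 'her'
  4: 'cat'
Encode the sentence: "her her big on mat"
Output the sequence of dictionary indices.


Look up each word in the dictionary:
  'her' -> 3
  'her' -> 3
  'big' -> 0
  'on' -> 2
  'mat' -> 1

Encoded: [3, 3, 0, 2, 1]


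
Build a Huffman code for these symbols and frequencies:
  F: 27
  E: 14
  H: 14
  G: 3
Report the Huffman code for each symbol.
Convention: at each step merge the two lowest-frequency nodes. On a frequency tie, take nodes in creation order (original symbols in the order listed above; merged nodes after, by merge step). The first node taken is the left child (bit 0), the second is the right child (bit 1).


Huffman tree construction:
Step 1: Merge G(3) + E(14) = 17
Step 2: Merge H(14) + (G+E)(17) = 31
Step 3: Merge F(27) + (H+(G+E))(31) = 58
Read each symbol's code off the tree from the root (left child = 0, right child = 1).

Codes:
  F: 0 (length 1)
  E: 111 (length 3)
  H: 10 (length 2)
  G: 110 (length 3)
Average code length: 106/58 = 1.8276 bits/symbol


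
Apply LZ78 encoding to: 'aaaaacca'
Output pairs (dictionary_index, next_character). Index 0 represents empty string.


LZ78 encoding steps:
Dictionary: {0: ''}
Step 1: w='' (idx 0), next='a' -> output (0, 'a'), add 'a' as idx 1
Step 2: w='a' (idx 1), next='a' -> output (1, 'a'), add 'aa' as idx 2
Step 3: w='aa' (idx 2), next='c' -> output (2, 'c'), add 'aac' as idx 3
Step 4: w='' (idx 0), next='c' -> output (0, 'c'), add 'c' as idx 4
Step 5: w='a' (idx 1), end of input -> output (1, '')


Encoded: [(0, 'a'), (1, 'a'), (2, 'c'), (0, 'c'), (1, '')]


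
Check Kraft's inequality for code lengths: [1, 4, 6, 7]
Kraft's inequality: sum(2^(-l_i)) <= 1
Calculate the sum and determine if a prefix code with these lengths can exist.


Sum = 2^(-1) + 2^(-4) + 2^(-6) + 2^(-7)
    = 0.5 + 0.0625 + 0.015625 + 0.0078125
    = 75/128 = 0.5859375
Since 0.5859375 <= 1, Kraft's inequality IS satisfied.
A prefix code with these lengths CAN exist.

Kraft sum = 0.5859375. Satisfied.


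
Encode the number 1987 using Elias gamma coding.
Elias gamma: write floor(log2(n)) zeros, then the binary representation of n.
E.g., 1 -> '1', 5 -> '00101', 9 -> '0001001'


num_bits = floor(log2(1987)) + 1 = 11
leading_zeros = num_bits - 1 = 10
binary(1987) = 11111000011

Elias gamma(1987) = '0000000000' + '11111000011' = 000000000011111000011 (21 bits)
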